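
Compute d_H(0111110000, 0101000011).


XOR: 0010110011
Count of 1s: 5

5


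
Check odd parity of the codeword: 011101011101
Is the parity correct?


Number of 1s: 8

No, parity error (8 ones)


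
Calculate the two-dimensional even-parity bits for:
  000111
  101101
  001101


Row parities: 101
Column parities: 100111

Row P: 101, Col P: 100111, Corner: 0


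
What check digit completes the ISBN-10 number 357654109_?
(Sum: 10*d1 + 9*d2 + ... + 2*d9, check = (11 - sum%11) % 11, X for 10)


Weighted sum: 245
245 mod 11 = 3

Check digit: 8


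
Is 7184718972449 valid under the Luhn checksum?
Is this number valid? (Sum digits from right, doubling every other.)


Luhn sum = 83
83 mod 10 = 3

Invalid (Luhn sum mod 10 = 3)


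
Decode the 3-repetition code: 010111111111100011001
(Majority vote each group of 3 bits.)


Groups: 010, 111, 111, 111, 100, 011, 001
Majority votes: 0111010

0111010


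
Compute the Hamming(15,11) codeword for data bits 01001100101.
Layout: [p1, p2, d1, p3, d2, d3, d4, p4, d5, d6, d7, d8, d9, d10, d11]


Parity bits: p1=0, p2=0, p3=1, p4=0

000110001100101


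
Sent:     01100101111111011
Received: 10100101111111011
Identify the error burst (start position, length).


XOR: 11000000000000000

Burst at position 0, length 2


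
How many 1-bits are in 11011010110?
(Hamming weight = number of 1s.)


Counting 1s in 11011010110

7


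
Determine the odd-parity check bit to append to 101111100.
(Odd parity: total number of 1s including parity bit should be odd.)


Number of 1s in data: 6
Parity bit: 1

1


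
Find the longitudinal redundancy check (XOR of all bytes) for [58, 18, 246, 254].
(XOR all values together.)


XOR chain: 58 ^ 18 ^ 246 ^ 254 = 32

32


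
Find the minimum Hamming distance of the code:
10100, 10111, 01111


Comparing all pairs, minimum distance: 2
Can detect 1 errors, correct 0 errors

2


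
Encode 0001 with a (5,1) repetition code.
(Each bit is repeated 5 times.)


Each bit -> 5 copies

00000000000000011111


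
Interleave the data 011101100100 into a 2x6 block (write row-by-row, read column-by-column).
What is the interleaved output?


Matrix:
  011101
  100100
Read columns: 011010110010

011010110010


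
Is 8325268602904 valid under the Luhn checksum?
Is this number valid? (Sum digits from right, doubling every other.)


Luhn sum = 50
50 mod 10 = 0

Valid (Luhn sum mod 10 = 0)


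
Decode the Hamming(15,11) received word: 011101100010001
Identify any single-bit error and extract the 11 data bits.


Syndrome = 0: no error detected

Data: 10110010001 (no errors)


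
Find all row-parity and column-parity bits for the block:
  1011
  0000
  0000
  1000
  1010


Row parities: 10010
Column parities: 1001

Row P: 10010, Col P: 1001, Corner: 0


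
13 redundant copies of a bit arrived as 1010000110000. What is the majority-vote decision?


Ones: 4 out of 13
Threshold: 7

0 (4/13 voted 1)


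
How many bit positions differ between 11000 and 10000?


XOR: 01000
Count of 1s: 1

1


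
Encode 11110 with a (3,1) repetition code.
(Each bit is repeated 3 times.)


Each bit -> 3 copies

111111111111000


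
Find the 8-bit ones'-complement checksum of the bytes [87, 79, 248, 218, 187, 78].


Sum = 897 mod 256 = 129
Complement = 126

126


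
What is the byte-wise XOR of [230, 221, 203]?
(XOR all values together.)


XOR chain: 230 ^ 221 ^ 203 = 240

240


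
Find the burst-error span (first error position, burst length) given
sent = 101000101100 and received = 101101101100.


XOR: 000101000000

Burst at position 3, length 3


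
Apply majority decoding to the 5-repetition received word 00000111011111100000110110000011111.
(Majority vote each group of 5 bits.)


Groups: 00000, 11101, 11111, 00000, 11011, 00000, 11111
Majority votes: 0110101

0110101


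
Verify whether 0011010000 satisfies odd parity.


Number of 1s: 3

Yes, parity is correct (3 ones)


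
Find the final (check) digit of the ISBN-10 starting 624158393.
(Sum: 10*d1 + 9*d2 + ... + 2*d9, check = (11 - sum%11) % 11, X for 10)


Weighted sum: 232
232 mod 11 = 1

Check digit: X


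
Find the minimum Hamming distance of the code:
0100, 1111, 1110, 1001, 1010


Comparing all pairs, minimum distance: 1
Can detect 0 errors, correct 0 errors

1


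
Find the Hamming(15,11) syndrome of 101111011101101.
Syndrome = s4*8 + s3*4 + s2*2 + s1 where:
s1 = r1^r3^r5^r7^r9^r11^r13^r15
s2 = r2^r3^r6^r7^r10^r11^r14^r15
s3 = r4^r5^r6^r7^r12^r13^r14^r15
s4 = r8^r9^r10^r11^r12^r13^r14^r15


s1=0, s2=0, s3=0, s4=0

Syndrome = 0 (no error)


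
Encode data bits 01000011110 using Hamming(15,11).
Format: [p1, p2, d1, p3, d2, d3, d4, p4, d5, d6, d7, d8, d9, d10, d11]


Parity bits: p1=1, p2=0, p3=0, p4=0

100010000011110


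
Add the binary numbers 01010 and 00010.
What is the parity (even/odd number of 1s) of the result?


01010 = 10
00010 = 2
Sum = 12 = 1100
1s count = 2

even parity (2 ones in 1100)


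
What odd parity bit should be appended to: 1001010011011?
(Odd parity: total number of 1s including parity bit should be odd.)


Number of 1s in data: 7
Parity bit: 0

0


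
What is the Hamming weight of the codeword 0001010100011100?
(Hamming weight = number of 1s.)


Counting 1s in 0001010100011100

6


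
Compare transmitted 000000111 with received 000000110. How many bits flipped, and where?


XOR: 000000001

1 error(s) at position(s): 8


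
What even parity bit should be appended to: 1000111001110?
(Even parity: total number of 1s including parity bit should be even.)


Number of 1s in data: 7
Parity bit: 1

1


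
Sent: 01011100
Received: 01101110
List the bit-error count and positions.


XOR: 00110010

3 error(s) at position(s): 2, 3, 6


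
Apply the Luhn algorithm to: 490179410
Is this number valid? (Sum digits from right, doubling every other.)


Luhn sum = 37
37 mod 10 = 7

Invalid (Luhn sum mod 10 = 7)


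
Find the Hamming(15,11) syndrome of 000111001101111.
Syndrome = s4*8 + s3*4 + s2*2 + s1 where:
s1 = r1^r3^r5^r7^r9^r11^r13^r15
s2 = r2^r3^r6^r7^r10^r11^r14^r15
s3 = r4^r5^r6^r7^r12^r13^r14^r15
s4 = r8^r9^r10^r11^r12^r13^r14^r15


s1=0, s2=0, s3=1, s4=0

Syndrome = 4 (error at position 4)


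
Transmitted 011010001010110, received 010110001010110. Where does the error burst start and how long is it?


XOR: 001100000000000

Burst at position 2, length 2


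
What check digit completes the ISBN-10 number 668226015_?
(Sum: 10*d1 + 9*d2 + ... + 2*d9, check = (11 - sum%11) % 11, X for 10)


Weighted sum: 247
247 mod 11 = 5

Check digit: 6


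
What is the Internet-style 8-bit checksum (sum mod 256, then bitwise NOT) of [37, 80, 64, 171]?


Sum = 352 mod 256 = 96
Complement = 159

159


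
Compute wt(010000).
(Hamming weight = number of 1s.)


Counting 1s in 010000

1


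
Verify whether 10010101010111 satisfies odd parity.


Number of 1s: 8

No, parity error (8 ones)


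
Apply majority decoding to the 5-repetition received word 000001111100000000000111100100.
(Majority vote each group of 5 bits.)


Groups: 00000, 11111, 00000, 00000, 01111, 00100
Majority votes: 010010

010010


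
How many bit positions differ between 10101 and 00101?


XOR: 10000
Count of 1s: 1

1


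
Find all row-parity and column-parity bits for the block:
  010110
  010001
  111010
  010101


Row parities: 1001
Column parities: 101000

Row P: 1001, Col P: 101000, Corner: 0


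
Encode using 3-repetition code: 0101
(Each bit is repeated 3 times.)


Each bit -> 3 copies

000111000111


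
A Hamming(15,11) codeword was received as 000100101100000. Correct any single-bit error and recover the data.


Syndrome = 0: no error detected

Data: 00011100000 (no errors)


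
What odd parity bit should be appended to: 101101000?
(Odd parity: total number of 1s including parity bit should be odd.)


Number of 1s in data: 4
Parity bit: 1

1


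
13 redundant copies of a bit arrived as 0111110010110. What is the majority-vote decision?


Ones: 8 out of 13
Threshold: 7

1 (8/13 voted 1)


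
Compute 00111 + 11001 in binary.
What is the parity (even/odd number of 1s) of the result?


00111 = 7
11001 = 25
Sum = 32 = 100000
1s count = 1

odd parity (1 ones in 100000)


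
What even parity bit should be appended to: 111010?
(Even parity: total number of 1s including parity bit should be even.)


Number of 1s in data: 4
Parity bit: 0

0


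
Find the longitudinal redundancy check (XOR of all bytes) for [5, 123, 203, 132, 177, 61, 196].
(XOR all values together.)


XOR chain: 5 ^ 123 ^ 203 ^ 132 ^ 177 ^ 61 ^ 196 = 121

121


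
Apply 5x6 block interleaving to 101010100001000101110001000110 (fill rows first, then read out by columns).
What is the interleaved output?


Matrix:
  101010
  100001
  000101
  110001
  000110
Read columns: 110100001010000001011000101110

110100001010000001011000101110


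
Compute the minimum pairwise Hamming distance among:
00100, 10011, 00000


Comparing all pairs, minimum distance: 1
Can detect 0 errors, correct 0 errors

1


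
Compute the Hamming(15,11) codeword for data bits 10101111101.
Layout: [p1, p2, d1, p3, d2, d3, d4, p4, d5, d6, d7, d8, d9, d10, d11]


Parity bits: p1=1, p2=1, p3=0, p4=0

111001001111101


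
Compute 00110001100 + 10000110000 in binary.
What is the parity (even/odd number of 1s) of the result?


00110001100 = 396
10000110000 = 1072
Sum = 1468 = 10110111100
1s count = 7

odd parity (7 ones in 10110111100)


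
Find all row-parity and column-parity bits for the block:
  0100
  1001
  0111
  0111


Row parities: 1011
Column parities: 1101

Row P: 1011, Col P: 1101, Corner: 1


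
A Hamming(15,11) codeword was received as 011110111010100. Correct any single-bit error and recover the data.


Syndrome = 0: no error detected

Data: 11011010100 (no errors)


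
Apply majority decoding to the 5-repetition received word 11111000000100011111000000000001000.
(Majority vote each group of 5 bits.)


Groups: 11111, 00000, 01000, 11111, 00000, 00000, 01000
Majority votes: 1001000

1001000


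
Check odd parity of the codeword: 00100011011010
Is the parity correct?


Number of 1s: 6

No, parity error (6 ones)


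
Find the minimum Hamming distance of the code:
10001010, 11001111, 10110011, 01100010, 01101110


Comparing all pairs, minimum distance: 2
Can detect 1 errors, correct 0 errors

2


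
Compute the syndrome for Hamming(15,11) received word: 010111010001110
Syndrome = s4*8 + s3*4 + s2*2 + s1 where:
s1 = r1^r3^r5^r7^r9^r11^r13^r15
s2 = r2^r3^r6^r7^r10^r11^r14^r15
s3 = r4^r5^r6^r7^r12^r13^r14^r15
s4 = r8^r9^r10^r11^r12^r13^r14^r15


s1=0, s2=1, s3=0, s4=0

Syndrome = 2 (error at position 2)


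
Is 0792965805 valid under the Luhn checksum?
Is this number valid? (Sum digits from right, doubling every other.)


Luhn sum = 47
47 mod 10 = 7

Invalid (Luhn sum mod 10 = 7)


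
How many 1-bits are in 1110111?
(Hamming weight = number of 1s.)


Counting 1s in 1110111

6


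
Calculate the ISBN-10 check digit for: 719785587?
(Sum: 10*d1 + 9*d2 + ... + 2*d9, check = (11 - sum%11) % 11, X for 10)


Weighted sum: 331
331 mod 11 = 1

Check digit: X


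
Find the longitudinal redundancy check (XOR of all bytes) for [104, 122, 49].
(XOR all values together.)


XOR chain: 104 ^ 122 ^ 49 = 35

35


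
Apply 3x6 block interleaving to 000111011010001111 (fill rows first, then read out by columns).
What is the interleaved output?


Matrix:
  000111
  011010
  001111
Read columns: 000010011101111101

000010011101111101


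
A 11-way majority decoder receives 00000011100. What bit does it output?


Ones: 3 out of 11
Threshold: 6

0 (3/11 voted 1)


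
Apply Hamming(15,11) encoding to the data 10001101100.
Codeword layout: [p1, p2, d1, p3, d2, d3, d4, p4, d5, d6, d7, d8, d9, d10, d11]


Parity bits: p1=1, p2=0, p3=0, p4=0

101000001101100


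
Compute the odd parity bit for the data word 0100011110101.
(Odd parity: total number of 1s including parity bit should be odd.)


Number of 1s in data: 7
Parity bit: 0

0


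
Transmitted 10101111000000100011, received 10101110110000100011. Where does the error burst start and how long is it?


XOR: 00000001110000000000

Burst at position 7, length 3


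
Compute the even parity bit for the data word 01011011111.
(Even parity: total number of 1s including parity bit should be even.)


Number of 1s in data: 8
Parity bit: 0

0


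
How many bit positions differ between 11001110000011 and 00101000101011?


XOR: 11100110101000
Count of 1s: 7

7


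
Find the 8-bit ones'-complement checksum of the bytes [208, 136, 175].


Sum = 519 mod 256 = 7
Complement = 248

248


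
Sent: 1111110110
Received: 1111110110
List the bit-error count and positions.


XOR: 0000000000

0 errors (received matches sent)


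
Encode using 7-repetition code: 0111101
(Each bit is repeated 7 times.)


Each bit -> 7 copies

0000000111111111111111111111111111100000001111111


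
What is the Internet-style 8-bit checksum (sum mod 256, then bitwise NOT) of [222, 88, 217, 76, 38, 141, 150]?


Sum = 932 mod 256 = 164
Complement = 91

91


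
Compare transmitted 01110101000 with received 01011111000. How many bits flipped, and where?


XOR: 00101010000

3 error(s) at position(s): 2, 4, 6


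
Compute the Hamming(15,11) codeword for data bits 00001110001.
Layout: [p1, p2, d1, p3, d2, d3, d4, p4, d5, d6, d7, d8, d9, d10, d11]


Parity bits: p1=1, p2=1, p3=1, p4=0

110100001110001


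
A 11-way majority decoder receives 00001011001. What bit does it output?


Ones: 4 out of 11
Threshold: 6

0 (4/11 voted 1)


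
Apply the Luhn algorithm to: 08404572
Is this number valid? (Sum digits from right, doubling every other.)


Luhn sum = 36
36 mod 10 = 6

Invalid (Luhn sum mod 10 = 6)


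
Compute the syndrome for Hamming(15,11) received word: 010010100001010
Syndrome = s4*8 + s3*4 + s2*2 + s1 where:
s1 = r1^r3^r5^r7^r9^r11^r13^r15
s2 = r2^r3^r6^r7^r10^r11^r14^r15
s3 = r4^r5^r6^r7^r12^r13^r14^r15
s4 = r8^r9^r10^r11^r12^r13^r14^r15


s1=0, s2=1, s3=0, s4=0

Syndrome = 2 (error at position 2)


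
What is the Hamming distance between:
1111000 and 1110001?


XOR: 0001001
Count of 1s: 2

2


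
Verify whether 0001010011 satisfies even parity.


Number of 1s: 4

Yes, parity is correct (4 ones)


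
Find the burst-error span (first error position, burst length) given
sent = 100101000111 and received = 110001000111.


XOR: 010100000000

Burst at position 1, length 3


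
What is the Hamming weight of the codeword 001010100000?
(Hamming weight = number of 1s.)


Counting 1s in 001010100000

3


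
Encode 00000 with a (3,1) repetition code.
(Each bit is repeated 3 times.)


Each bit -> 3 copies

000000000000000


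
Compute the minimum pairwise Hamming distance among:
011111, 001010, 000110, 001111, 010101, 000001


Comparing all pairs, minimum distance: 1
Can detect 0 errors, correct 0 errors

1


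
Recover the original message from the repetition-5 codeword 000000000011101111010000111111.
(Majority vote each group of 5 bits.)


Groups: 00000, 00000, 11101, 11101, 00001, 11111
Majority votes: 001101

001101


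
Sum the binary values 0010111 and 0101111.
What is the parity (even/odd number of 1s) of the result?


0010111 = 23
0101111 = 47
Sum = 70 = 1000110
1s count = 3

odd parity (3 ones in 1000110)


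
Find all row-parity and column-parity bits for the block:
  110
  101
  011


Row parities: 000
Column parities: 000

Row P: 000, Col P: 000, Corner: 0


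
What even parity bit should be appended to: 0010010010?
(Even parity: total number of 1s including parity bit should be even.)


Number of 1s in data: 3
Parity bit: 1

1


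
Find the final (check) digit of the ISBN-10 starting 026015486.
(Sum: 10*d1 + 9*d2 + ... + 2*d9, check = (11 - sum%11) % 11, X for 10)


Weighted sum: 149
149 mod 11 = 6

Check digit: 5


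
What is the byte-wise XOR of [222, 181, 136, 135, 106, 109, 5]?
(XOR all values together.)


XOR chain: 222 ^ 181 ^ 136 ^ 135 ^ 106 ^ 109 ^ 5 = 102

102


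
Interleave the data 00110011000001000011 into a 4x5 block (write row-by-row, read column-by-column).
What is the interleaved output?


Matrix:
  00110
  01100
  00010
  00011
Read columns: 00000100110010110001

00000100110010110001


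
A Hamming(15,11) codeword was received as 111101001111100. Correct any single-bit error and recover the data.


Syndrome = 11: error at position 11

Data: 10101101100 (corrected bit 11)


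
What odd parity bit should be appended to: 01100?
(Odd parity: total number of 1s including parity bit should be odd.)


Number of 1s in data: 2
Parity bit: 1

1


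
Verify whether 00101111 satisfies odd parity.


Number of 1s: 5

Yes, parity is correct (5 ones)


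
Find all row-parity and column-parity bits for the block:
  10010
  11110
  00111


Row parities: 001
Column parities: 01011

Row P: 001, Col P: 01011, Corner: 1


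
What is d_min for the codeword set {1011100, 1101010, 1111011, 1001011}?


Comparing all pairs, minimum distance: 2
Can detect 1 errors, correct 0 errors

2


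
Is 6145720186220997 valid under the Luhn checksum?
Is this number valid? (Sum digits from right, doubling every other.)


Luhn sum = 69
69 mod 10 = 9

Invalid (Luhn sum mod 10 = 9)


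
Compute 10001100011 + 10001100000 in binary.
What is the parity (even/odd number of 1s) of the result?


10001100011 = 1123
10001100000 = 1120
Sum = 2243 = 100011000011
1s count = 5

odd parity (5 ones in 100011000011)


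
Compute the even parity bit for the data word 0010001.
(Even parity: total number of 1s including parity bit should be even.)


Number of 1s in data: 2
Parity bit: 0

0


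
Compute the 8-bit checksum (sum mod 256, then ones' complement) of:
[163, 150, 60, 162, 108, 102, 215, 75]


Sum = 1035 mod 256 = 11
Complement = 244

244


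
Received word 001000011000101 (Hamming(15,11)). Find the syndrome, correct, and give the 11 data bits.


Syndrome = 0: no error detected

Data: 10001000101 (no errors)


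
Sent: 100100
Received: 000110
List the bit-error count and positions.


XOR: 100010

2 error(s) at position(s): 0, 4


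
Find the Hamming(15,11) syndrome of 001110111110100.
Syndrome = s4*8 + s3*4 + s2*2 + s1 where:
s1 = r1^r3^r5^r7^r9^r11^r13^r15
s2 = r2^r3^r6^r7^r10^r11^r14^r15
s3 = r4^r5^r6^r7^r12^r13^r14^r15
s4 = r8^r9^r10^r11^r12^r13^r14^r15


s1=0, s2=0, s3=0, s4=1

Syndrome = 8 (error at position 8)


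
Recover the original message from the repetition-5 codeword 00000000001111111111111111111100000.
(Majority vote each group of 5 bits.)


Groups: 00000, 00000, 11111, 11111, 11111, 11111, 00000
Majority votes: 0011110

0011110


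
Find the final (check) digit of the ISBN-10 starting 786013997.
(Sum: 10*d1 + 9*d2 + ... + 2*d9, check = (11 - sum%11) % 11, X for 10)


Weighted sum: 288
288 mod 11 = 2

Check digit: 9


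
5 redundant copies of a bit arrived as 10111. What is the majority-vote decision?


Ones: 4 out of 5
Threshold: 3

1 (4/5 voted 1)


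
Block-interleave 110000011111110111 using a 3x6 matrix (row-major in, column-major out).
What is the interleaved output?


Matrix:
  110000
  011111
  110111
Read columns: 101111010011011011

101111010011011011


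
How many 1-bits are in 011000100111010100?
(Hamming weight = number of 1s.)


Counting 1s in 011000100111010100

8


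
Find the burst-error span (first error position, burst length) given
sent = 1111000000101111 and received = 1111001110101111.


XOR: 0000001110000000

Burst at position 6, length 3


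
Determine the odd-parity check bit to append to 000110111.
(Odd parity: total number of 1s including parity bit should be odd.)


Number of 1s in data: 5
Parity bit: 0

0


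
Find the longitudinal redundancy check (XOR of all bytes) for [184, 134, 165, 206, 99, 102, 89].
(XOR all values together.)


XOR chain: 184 ^ 134 ^ 165 ^ 206 ^ 99 ^ 102 ^ 89 = 9

9


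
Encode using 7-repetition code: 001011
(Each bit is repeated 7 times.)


Each bit -> 7 copies

000000000000001111111000000011111111111111


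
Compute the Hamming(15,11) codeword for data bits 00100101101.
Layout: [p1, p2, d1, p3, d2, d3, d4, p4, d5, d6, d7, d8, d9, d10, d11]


Parity bits: p1=0, p2=1, p3=0, p4=0

010001000101101


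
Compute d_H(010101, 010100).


XOR: 000001
Count of 1s: 1

1


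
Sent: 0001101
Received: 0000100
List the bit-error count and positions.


XOR: 0001001

2 error(s) at position(s): 3, 6


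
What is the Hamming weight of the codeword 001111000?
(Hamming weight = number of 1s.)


Counting 1s in 001111000

4


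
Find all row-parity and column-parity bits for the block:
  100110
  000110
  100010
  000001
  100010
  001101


Row parities: 100101
Column parities: 101100

Row P: 100101, Col P: 101100, Corner: 1


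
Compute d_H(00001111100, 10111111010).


XOR: 10110000110
Count of 1s: 5

5


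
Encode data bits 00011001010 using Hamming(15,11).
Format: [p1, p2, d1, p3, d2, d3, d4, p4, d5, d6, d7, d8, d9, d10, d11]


Parity bits: p1=0, p2=0, p3=1, p4=1

000100111001010


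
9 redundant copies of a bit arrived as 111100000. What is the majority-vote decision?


Ones: 4 out of 9
Threshold: 5

0 (4/9 voted 1)


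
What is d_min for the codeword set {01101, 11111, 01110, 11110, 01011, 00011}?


Comparing all pairs, minimum distance: 1
Can detect 0 errors, correct 0 errors

1


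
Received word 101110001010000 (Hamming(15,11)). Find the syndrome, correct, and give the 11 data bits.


Syndrome = 1: error at position 1

Data: 11001010000 (corrected bit 1)


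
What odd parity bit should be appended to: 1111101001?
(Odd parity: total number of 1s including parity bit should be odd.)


Number of 1s in data: 7
Parity bit: 0

0


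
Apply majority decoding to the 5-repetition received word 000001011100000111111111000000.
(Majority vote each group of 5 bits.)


Groups: 00000, 10111, 00000, 11111, 11110, 00000
Majority votes: 010110

010110


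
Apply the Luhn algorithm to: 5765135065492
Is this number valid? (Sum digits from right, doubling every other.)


Luhn sum = 51
51 mod 10 = 1

Invalid (Luhn sum mod 10 = 1)


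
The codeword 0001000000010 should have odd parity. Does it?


Number of 1s: 2

No, parity error (2 ones)


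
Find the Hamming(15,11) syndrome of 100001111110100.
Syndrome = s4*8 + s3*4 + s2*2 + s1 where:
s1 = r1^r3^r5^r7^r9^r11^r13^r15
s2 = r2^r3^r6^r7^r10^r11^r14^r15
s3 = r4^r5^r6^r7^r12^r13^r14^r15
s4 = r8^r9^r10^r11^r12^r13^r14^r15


s1=1, s2=0, s3=1, s4=1

Syndrome = 13 (error at position 13)


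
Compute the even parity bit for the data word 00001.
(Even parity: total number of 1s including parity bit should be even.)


Number of 1s in data: 1
Parity bit: 1

1


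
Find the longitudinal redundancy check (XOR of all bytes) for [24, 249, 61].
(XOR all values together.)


XOR chain: 24 ^ 249 ^ 61 = 220

220


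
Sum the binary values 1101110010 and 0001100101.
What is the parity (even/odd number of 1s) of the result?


1101110010 = 882
0001100101 = 101
Sum = 983 = 1111010111
1s count = 8

even parity (8 ones in 1111010111)


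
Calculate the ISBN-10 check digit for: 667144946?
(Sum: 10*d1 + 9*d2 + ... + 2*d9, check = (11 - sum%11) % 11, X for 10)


Weighted sum: 281
281 mod 11 = 6

Check digit: 5


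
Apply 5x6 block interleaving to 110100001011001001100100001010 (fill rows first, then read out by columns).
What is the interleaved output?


Matrix:
  110100
  001011
  001001
  100100
  001010
Read columns: 100101000001101100100100101100

100101000001101100100100101100


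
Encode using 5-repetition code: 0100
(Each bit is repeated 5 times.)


Each bit -> 5 copies

00000111110000000000


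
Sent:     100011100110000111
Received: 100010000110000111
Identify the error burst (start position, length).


XOR: 000001100000000000

Burst at position 5, length 2


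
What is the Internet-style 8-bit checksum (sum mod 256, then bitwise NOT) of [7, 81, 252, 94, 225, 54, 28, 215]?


Sum = 956 mod 256 = 188
Complement = 67

67


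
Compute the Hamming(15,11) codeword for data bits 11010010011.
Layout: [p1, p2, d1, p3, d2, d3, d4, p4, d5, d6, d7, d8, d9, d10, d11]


Parity bits: p1=1, p2=1, p3=0, p4=1

111010110010011


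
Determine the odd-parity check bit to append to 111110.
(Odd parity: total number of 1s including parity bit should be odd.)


Number of 1s in data: 5
Parity bit: 0

0


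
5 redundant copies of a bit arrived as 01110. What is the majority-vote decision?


Ones: 3 out of 5
Threshold: 3

1 (3/5 voted 1)


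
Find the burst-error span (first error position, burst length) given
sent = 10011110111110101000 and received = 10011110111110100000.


XOR: 00000000000000001000

Burst at position 16, length 1


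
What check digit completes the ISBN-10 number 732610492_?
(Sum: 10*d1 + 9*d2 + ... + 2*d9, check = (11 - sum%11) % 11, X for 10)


Weighted sum: 208
208 mod 11 = 10

Check digit: 1


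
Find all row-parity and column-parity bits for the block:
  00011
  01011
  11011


Row parities: 010
Column parities: 10011

Row P: 010, Col P: 10011, Corner: 1


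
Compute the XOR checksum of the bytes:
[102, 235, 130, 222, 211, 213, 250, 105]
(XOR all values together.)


XOR chain: 102 ^ 235 ^ 130 ^ 222 ^ 211 ^ 213 ^ 250 ^ 105 = 68

68


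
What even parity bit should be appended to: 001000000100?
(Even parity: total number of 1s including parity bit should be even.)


Number of 1s in data: 2
Parity bit: 0

0


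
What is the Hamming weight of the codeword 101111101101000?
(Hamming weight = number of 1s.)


Counting 1s in 101111101101000

9


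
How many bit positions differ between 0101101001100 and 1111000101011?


XOR: 1010101100111
Count of 1s: 8

8


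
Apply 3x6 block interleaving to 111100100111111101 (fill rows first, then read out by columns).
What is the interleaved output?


Matrix:
  111100
  100111
  111101
Read columns: 111101101111010011

111101101111010011


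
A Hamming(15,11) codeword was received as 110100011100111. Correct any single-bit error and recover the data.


Syndrome = 0: no error detected

Data: 00001100111 (no errors)


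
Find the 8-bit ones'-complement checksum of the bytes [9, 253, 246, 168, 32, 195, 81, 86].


Sum = 1070 mod 256 = 46
Complement = 209

209


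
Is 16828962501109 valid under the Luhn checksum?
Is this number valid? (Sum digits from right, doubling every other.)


Luhn sum = 51
51 mod 10 = 1

Invalid (Luhn sum mod 10 = 1)


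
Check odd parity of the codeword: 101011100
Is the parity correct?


Number of 1s: 5

Yes, parity is correct (5 ones)


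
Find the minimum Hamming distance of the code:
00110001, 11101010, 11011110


Comparing all pairs, minimum distance: 3
Can detect 2 errors, correct 1 errors

3


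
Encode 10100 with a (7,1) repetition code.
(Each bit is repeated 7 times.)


Each bit -> 7 copies

11111110000000111111100000000000000


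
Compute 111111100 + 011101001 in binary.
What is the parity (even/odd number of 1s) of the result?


111111100 = 508
011101001 = 233
Sum = 741 = 1011100101
1s count = 6

even parity (6 ones in 1011100101)


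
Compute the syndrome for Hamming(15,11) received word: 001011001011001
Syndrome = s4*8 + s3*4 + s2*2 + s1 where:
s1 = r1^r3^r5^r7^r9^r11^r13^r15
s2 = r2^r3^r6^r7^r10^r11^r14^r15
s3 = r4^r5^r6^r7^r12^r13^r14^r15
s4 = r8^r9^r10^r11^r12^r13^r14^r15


s1=1, s2=0, s3=0, s4=0

Syndrome = 1 (error at position 1)


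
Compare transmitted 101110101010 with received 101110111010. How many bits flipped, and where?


XOR: 000000010000

1 error(s) at position(s): 7


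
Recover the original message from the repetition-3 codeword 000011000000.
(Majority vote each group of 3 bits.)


Groups: 000, 011, 000, 000
Majority votes: 0100

0100


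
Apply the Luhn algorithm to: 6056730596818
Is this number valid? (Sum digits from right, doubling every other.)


Luhn sum = 58
58 mod 10 = 8

Invalid (Luhn sum mod 10 = 8)


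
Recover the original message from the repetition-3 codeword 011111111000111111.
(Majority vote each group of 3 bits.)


Groups: 011, 111, 111, 000, 111, 111
Majority votes: 111011

111011


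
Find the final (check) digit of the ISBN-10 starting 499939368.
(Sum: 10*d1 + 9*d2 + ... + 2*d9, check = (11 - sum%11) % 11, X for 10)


Weighted sum: 365
365 mod 11 = 2

Check digit: 9


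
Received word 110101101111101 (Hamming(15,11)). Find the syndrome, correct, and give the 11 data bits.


Syndrome = 0: no error detected

Data: 00111111101 (no errors)


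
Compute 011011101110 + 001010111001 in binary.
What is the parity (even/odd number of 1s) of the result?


011011101110 = 1774
001010111001 = 697
Sum = 2471 = 100110100111
1s count = 7

odd parity (7 ones in 100110100111)


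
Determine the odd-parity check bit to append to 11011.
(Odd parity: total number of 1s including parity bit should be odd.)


Number of 1s in data: 4
Parity bit: 1

1


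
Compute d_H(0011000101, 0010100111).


XOR: 0001100010
Count of 1s: 3

3


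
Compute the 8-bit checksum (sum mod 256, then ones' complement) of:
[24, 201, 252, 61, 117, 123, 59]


Sum = 837 mod 256 = 69
Complement = 186

186


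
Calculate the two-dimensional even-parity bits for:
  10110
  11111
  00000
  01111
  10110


Row parities: 11001
Column parities: 10000

Row P: 11001, Col P: 10000, Corner: 1


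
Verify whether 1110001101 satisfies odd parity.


Number of 1s: 6

No, parity error (6 ones)


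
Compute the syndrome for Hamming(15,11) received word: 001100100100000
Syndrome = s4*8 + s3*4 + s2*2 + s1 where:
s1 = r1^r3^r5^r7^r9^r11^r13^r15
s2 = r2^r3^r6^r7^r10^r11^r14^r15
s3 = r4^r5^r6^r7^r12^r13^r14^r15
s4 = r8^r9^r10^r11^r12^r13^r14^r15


s1=0, s2=1, s3=0, s4=1

Syndrome = 10 (error at position 10)


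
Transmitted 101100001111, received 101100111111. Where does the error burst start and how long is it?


XOR: 000000110000

Burst at position 6, length 2


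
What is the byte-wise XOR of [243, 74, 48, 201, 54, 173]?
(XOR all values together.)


XOR chain: 243 ^ 74 ^ 48 ^ 201 ^ 54 ^ 173 = 219

219


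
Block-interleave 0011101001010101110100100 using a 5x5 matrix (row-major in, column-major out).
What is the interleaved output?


Matrix:
  00111
  01001
  01010
  11101
  00100
Read columns: 0001001110100111010011010

0001001110100111010011010


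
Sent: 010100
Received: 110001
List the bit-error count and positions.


XOR: 100101

3 error(s) at position(s): 0, 3, 5


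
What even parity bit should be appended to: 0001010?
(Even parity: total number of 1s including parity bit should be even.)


Number of 1s in data: 2
Parity bit: 0

0


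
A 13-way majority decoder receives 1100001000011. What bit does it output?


Ones: 5 out of 13
Threshold: 7

0 (5/13 voted 1)


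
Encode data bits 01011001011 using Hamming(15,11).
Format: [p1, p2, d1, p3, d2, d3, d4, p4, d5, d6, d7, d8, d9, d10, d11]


Parity bits: p1=0, p2=1, p3=1, p4=0

010110101001011


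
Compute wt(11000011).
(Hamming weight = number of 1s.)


Counting 1s in 11000011

4


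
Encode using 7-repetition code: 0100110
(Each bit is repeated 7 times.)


Each bit -> 7 copies

0000000111111100000000000000111111111111110000000


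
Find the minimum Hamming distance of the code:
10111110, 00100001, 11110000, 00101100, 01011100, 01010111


Comparing all pairs, minimum distance: 3
Can detect 2 errors, correct 1 errors

3


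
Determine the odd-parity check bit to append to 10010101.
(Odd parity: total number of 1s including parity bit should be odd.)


Number of 1s in data: 4
Parity bit: 1

1


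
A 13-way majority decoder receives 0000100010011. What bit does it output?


Ones: 4 out of 13
Threshold: 7

0 (4/13 voted 1)


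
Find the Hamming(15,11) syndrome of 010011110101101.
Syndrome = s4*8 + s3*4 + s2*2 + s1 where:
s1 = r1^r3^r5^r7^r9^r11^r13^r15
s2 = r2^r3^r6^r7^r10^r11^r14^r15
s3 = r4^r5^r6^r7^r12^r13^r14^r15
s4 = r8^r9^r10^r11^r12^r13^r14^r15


s1=0, s2=1, s3=0, s4=1

Syndrome = 10 (error at position 10)


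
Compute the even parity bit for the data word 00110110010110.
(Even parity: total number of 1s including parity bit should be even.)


Number of 1s in data: 7
Parity bit: 1

1


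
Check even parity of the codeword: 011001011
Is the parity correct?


Number of 1s: 5

No, parity error (5 ones)


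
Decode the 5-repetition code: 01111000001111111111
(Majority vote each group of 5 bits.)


Groups: 01111, 00000, 11111, 11111
Majority votes: 1011

1011


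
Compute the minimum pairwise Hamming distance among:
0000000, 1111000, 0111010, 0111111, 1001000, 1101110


Comparing all pairs, minimum distance: 2
Can detect 1 errors, correct 0 errors

2


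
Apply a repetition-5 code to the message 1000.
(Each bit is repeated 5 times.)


Each bit -> 5 copies

11111000000000000000


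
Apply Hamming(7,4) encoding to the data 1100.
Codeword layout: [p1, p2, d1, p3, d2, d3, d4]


Parity bits: p1=0, p2=1, p3=1

0111100


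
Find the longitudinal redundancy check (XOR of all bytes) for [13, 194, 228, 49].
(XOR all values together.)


XOR chain: 13 ^ 194 ^ 228 ^ 49 = 26

26


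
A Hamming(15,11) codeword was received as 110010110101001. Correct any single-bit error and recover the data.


Syndrome = 0: no error detected

Data: 01010101001 (no errors)


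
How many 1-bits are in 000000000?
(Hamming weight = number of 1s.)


Counting 1s in 000000000

0


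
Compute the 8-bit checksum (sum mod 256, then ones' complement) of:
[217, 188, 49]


Sum = 454 mod 256 = 198
Complement = 57

57


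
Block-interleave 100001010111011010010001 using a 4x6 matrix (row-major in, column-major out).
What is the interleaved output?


Matrix:
  100001
  010111
  011010
  010001
Read columns: 100001110010010001101101

100001110010010001101101


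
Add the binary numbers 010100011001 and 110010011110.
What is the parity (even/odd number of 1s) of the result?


010100011001 = 1305
110010011110 = 3230
Sum = 4535 = 1000110110111
1s count = 8

even parity (8 ones in 1000110110111)


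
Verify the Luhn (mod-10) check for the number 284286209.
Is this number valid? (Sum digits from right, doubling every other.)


Luhn sum = 39
39 mod 10 = 9

Invalid (Luhn sum mod 10 = 9)


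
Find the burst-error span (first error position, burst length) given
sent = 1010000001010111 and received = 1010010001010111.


XOR: 0000010000000000

Burst at position 5, length 1


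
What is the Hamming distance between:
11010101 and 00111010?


XOR: 11101111
Count of 1s: 7

7


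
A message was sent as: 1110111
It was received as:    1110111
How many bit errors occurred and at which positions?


XOR: 0000000

0 errors (received matches sent)


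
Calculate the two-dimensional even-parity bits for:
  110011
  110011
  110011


Row parities: 000
Column parities: 110011

Row P: 000, Col P: 110011, Corner: 0


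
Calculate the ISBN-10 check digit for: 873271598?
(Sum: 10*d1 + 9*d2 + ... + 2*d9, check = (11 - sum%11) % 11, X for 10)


Weighted sum: 291
291 mod 11 = 5

Check digit: 6


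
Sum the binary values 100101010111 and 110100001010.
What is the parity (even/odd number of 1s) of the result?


100101010111 = 2391
110100001010 = 3338
Sum = 5729 = 1011001100001
1s count = 6

even parity (6 ones in 1011001100001)


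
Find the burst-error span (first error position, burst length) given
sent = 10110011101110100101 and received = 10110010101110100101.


XOR: 00000001000000000000

Burst at position 7, length 1


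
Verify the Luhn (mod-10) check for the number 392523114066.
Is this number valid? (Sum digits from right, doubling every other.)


Luhn sum = 51
51 mod 10 = 1

Invalid (Luhn sum mod 10 = 1)


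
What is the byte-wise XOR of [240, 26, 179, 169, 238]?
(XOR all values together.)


XOR chain: 240 ^ 26 ^ 179 ^ 169 ^ 238 = 30

30


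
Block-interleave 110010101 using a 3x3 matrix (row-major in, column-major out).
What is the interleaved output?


Matrix:
  110
  010
  101
Read columns: 101110001

101110001


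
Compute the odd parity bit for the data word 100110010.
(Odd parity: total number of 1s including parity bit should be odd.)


Number of 1s in data: 4
Parity bit: 1

1


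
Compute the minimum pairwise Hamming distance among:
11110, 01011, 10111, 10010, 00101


Comparing all pairs, minimum distance: 2
Can detect 1 errors, correct 0 errors

2


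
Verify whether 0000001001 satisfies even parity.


Number of 1s: 2

Yes, parity is correct (2 ones)


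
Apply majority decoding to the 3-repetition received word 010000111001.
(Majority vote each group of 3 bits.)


Groups: 010, 000, 111, 001
Majority votes: 0010

0010


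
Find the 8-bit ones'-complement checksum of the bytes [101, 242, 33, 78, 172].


Sum = 626 mod 256 = 114
Complement = 141

141


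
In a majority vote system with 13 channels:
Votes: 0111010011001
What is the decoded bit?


Ones: 7 out of 13
Threshold: 7

1 (7/13 voted 1)


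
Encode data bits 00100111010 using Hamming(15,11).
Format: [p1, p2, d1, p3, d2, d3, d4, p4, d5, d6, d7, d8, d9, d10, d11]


Parity bits: p1=1, p2=0, p3=1, p4=0

100101000111010


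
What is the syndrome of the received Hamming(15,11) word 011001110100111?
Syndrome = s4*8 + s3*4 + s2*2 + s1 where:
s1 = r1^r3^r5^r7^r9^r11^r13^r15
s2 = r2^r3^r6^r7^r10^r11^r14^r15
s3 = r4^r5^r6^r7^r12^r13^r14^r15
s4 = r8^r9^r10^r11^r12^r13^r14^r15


s1=0, s2=1, s3=1, s4=1

Syndrome = 14 (error at position 14)


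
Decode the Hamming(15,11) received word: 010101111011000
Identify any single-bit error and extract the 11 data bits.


Syndrome = 1: error at position 1

Data: 00111011000 (corrected bit 1)


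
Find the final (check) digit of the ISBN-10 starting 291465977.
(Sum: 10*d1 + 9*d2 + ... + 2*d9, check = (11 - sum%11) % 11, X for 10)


Weighted sum: 269
269 mod 11 = 5

Check digit: 6


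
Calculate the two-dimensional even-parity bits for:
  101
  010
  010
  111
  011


Row parities: 01110
Column parities: 001

Row P: 01110, Col P: 001, Corner: 1


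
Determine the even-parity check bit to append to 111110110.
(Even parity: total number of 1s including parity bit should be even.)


Number of 1s in data: 7
Parity bit: 1

1


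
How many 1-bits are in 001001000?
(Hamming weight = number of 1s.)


Counting 1s in 001001000

2


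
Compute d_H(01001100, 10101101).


XOR: 11100001
Count of 1s: 4

4


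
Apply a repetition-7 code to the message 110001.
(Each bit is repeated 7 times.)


Each bit -> 7 copies

111111111111110000000000000000000001111111


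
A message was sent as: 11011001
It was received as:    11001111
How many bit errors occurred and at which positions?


XOR: 00010110

3 error(s) at position(s): 3, 5, 6


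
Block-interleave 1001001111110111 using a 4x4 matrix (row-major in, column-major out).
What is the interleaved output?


Matrix:
  1001
  0011
  1111
  0111
Read columns: 1010001101111111

1010001101111111
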